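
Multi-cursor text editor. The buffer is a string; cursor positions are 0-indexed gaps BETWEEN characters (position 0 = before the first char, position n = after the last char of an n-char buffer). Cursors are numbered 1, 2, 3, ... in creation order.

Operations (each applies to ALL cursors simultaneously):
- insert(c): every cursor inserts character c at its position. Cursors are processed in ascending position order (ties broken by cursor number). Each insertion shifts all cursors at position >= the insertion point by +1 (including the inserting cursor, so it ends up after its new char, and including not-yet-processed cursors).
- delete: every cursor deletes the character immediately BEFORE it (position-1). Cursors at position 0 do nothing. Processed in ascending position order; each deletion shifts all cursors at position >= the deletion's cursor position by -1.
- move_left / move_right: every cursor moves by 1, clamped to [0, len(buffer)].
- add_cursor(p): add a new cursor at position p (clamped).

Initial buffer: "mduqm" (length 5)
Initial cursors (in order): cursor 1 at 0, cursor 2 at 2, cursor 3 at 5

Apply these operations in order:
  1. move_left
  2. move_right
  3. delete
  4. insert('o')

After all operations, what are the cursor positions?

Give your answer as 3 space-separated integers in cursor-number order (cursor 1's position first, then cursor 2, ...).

After op 1 (move_left): buffer="mduqm" (len 5), cursors c1@0 c2@1 c3@4, authorship .....
After op 2 (move_right): buffer="mduqm" (len 5), cursors c1@1 c2@2 c3@5, authorship .....
After op 3 (delete): buffer="uq" (len 2), cursors c1@0 c2@0 c3@2, authorship ..
After op 4 (insert('o')): buffer="oouqo" (len 5), cursors c1@2 c2@2 c3@5, authorship 12..3

Answer: 2 2 5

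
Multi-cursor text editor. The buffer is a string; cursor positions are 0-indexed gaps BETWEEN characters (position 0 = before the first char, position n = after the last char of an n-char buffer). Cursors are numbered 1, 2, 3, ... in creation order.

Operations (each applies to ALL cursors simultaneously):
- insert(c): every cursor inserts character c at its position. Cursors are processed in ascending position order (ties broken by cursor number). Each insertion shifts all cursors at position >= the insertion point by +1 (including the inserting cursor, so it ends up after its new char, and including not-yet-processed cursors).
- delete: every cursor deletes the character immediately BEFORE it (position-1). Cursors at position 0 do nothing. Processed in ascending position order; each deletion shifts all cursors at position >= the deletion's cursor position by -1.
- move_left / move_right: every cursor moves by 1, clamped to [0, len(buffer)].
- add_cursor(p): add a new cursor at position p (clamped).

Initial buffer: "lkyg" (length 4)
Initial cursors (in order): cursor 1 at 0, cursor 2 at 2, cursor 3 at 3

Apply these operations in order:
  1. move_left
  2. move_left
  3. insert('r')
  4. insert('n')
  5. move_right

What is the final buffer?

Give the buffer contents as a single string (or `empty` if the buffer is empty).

After op 1 (move_left): buffer="lkyg" (len 4), cursors c1@0 c2@1 c3@2, authorship ....
After op 2 (move_left): buffer="lkyg" (len 4), cursors c1@0 c2@0 c3@1, authorship ....
After op 3 (insert('r')): buffer="rrlrkyg" (len 7), cursors c1@2 c2@2 c3@4, authorship 12.3...
After op 4 (insert('n')): buffer="rrnnlrnkyg" (len 10), cursors c1@4 c2@4 c3@7, authorship 1212.33...
After op 5 (move_right): buffer="rrnnlrnkyg" (len 10), cursors c1@5 c2@5 c3@8, authorship 1212.33...

Answer: rrnnlrnkyg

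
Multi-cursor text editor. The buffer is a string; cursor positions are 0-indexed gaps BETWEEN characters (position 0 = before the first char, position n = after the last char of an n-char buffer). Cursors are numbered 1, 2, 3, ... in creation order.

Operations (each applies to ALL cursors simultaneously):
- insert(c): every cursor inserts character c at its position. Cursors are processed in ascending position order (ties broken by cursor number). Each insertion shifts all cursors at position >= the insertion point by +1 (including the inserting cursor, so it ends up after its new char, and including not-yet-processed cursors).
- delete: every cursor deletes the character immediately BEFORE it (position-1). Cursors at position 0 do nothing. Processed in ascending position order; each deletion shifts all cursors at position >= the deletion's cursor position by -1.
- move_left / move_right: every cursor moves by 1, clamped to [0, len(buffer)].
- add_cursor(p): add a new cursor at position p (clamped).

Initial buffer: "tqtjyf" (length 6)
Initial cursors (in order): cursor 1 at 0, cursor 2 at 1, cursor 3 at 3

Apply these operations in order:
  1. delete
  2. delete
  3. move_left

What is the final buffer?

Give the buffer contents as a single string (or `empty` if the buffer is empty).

Answer: jyf

Derivation:
After op 1 (delete): buffer="qjyf" (len 4), cursors c1@0 c2@0 c3@1, authorship ....
After op 2 (delete): buffer="jyf" (len 3), cursors c1@0 c2@0 c3@0, authorship ...
After op 3 (move_left): buffer="jyf" (len 3), cursors c1@0 c2@0 c3@0, authorship ...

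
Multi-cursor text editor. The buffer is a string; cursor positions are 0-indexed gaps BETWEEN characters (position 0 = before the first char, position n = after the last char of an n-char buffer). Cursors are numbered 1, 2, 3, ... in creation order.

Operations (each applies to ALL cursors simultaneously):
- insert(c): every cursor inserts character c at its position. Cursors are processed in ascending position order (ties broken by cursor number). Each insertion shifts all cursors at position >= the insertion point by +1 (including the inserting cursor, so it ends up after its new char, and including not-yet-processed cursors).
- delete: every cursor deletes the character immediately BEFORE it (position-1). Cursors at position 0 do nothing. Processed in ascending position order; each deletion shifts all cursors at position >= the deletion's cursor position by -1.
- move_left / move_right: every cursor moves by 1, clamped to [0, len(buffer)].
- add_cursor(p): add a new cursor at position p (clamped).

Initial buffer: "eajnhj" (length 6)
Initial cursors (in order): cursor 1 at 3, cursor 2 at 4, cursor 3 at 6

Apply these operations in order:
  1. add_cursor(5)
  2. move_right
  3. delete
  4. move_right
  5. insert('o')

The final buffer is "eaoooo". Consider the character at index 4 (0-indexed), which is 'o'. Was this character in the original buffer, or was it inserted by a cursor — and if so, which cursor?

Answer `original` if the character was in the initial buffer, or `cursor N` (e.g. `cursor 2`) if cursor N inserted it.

Answer: cursor 3

Derivation:
After op 1 (add_cursor(5)): buffer="eajnhj" (len 6), cursors c1@3 c2@4 c4@5 c3@6, authorship ......
After op 2 (move_right): buffer="eajnhj" (len 6), cursors c1@4 c2@5 c3@6 c4@6, authorship ......
After op 3 (delete): buffer="ea" (len 2), cursors c1@2 c2@2 c3@2 c4@2, authorship ..
After op 4 (move_right): buffer="ea" (len 2), cursors c1@2 c2@2 c3@2 c4@2, authorship ..
After op 5 (insert('o')): buffer="eaoooo" (len 6), cursors c1@6 c2@6 c3@6 c4@6, authorship ..1234
Authorship (.=original, N=cursor N): . . 1 2 3 4
Index 4: author = 3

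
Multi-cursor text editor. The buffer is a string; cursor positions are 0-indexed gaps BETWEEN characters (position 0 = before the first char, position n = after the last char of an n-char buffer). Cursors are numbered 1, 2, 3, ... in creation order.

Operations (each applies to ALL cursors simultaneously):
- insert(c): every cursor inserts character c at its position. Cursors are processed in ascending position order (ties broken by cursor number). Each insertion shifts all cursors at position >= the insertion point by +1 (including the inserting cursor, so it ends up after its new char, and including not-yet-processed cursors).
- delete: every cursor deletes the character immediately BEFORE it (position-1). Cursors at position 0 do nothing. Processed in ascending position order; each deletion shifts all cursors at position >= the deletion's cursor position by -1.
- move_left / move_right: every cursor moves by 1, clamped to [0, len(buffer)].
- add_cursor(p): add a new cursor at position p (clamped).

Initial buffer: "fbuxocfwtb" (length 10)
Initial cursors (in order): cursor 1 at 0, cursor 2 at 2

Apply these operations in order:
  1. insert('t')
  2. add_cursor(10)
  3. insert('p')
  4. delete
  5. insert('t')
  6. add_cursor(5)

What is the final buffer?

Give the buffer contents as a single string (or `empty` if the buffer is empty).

Answer: ttfbttuxocfwttb

Derivation:
After op 1 (insert('t')): buffer="tfbtuxocfwtb" (len 12), cursors c1@1 c2@4, authorship 1..2........
After op 2 (add_cursor(10)): buffer="tfbtuxocfwtb" (len 12), cursors c1@1 c2@4 c3@10, authorship 1..2........
After op 3 (insert('p')): buffer="tpfbtpuxocfwptb" (len 15), cursors c1@2 c2@6 c3@13, authorship 11..22......3..
After op 4 (delete): buffer="tfbtuxocfwtb" (len 12), cursors c1@1 c2@4 c3@10, authorship 1..2........
After op 5 (insert('t')): buffer="ttfbttuxocfwttb" (len 15), cursors c1@2 c2@6 c3@13, authorship 11..22......3..
After op 6 (add_cursor(5)): buffer="ttfbttuxocfwttb" (len 15), cursors c1@2 c4@5 c2@6 c3@13, authorship 11..22......3..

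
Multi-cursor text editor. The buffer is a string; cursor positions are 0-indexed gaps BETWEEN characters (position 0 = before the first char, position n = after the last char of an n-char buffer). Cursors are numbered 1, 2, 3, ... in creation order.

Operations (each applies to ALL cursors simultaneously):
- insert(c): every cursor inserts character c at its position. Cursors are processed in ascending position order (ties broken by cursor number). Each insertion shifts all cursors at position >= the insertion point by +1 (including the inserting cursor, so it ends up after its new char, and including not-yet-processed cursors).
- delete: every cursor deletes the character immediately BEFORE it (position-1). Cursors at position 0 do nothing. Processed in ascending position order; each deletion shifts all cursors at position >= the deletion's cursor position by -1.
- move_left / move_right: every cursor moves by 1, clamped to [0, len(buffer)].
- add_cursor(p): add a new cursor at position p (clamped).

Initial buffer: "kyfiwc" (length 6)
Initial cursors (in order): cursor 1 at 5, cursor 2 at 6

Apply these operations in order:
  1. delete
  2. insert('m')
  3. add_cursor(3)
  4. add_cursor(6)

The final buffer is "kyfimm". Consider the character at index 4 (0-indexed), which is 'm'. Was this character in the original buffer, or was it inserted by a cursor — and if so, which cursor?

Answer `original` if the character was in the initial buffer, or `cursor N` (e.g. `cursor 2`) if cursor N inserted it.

After op 1 (delete): buffer="kyfi" (len 4), cursors c1@4 c2@4, authorship ....
After op 2 (insert('m')): buffer="kyfimm" (len 6), cursors c1@6 c2@6, authorship ....12
After op 3 (add_cursor(3)): buffer="kyfimm" (len 6), cursors c3@3 c1@6 c2@6, authorship ....12
After op 4 (add_cursor(6)): buffer="kyfimm" (len 6), cursors c3@3 c1@6 c2@6 c4@6, authorship ....12
Authorship (.=original, N=cursor N): . . . . 1 2
Index 4: author = 1

Answer: cursor 1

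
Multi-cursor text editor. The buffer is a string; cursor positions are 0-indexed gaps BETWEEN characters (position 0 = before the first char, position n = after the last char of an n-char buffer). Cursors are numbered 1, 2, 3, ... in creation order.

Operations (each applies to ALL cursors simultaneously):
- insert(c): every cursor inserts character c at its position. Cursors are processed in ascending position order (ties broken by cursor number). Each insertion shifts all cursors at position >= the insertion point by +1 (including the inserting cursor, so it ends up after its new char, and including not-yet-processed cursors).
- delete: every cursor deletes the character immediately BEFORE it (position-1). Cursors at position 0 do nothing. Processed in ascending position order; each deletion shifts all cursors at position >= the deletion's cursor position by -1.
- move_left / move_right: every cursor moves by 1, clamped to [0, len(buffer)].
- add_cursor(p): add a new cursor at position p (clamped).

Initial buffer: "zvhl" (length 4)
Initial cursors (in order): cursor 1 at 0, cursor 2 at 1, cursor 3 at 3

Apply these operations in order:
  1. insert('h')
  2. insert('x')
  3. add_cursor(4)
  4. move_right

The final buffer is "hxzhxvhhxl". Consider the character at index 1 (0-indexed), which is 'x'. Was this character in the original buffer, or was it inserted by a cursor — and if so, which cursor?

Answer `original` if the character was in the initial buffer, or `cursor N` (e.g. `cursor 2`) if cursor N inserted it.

After op 1 (insert('h')): buffer="hzhvhhl" (len 7), cursors c1@1 c2@3 c3@6, authorship 1.2..3.
After op 2 (insert('x')): buffer="hxzhxvhhxl" (len 10), cursors c1@2 c2@5 c3@9, authorship 11.22..33.
After op 3 (add_cursor(4)): buffer="hxzhxvhhxl" (len 10), cursors c1@2 c4@4 c2@5 c3@9, authorship 11.22..33.
After op 4 (move_right): buffer="hxzhxvhhxl" (len 10), cursors c1@3 c4@5 c2@6 c3@10, authorship 11.22..33.
Authorship (.=original, N=cursor N): 1 1 . 2 2 . . 3 3 .
Index 1: author = 1

Answer: cursor 1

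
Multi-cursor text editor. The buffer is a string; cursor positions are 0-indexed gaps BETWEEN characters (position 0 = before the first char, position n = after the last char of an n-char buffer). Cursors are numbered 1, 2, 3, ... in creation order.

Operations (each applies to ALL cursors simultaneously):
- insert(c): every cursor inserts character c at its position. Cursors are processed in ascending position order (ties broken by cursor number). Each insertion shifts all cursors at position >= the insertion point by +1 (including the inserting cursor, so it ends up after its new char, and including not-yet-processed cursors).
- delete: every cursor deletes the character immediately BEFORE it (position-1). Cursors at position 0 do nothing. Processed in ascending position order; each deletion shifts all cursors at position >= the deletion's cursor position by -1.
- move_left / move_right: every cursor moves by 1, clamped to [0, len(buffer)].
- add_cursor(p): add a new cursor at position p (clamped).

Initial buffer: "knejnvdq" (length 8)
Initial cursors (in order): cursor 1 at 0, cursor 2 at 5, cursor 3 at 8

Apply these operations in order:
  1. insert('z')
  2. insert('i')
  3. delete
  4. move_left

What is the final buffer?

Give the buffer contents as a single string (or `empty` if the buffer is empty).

After op 1 (insert('z')): buffer="zknejnzvdqz" (len 11), cursors c1@1 c2@7 c3@11, authorship 1.....2...3
After op 2 (insert('i')): buffer="ziknejnzivdqzi" (len 14), cursors c1@2 c2@9 c3@14, authorship 11.....22...33
After op 3 (delete): buffer="zknejnzvdqz" (len 11), cursors c1@1 c2@7 c3@11, authorship 1.....2...3
After op 4 (move_left): buffer="zknejnzvdqz" (len 11), cursors c1@0 c2@6 c3@10, authorship 1.....2...3

Answer: zknejnzvdqz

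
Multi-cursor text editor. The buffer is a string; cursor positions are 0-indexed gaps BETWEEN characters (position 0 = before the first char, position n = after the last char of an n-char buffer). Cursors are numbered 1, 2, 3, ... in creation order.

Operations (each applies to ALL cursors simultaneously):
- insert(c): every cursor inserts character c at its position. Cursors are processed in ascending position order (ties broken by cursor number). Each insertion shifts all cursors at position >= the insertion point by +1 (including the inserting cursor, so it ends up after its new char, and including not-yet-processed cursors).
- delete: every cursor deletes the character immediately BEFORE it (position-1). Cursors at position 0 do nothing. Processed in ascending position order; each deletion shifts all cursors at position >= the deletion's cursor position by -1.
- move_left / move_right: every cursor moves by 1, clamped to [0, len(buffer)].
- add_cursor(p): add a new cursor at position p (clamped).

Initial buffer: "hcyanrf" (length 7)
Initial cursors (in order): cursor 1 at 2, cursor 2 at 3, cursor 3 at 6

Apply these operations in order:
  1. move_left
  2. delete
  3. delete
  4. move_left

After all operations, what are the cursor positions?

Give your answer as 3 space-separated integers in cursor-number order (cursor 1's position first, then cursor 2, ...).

After op 1 (move_left): buffer="hcyanrf" (len 7), cursors c1@1 c2@2 c3@5, authorship .......
After op 2 (delete): buffer="yarf" (len 4), cursors c1@0 c2@0 c3@2, authorship ....
After op 3 (delete): buffer="yrf" (len 3), cursors c1@0 c2@0 c3@1, authorship ...
After op 4 (move_left): buffer="yrf" (len 3), cursors c1@0 c2@0 c3@0, authorship ...

Answer: 0 0 0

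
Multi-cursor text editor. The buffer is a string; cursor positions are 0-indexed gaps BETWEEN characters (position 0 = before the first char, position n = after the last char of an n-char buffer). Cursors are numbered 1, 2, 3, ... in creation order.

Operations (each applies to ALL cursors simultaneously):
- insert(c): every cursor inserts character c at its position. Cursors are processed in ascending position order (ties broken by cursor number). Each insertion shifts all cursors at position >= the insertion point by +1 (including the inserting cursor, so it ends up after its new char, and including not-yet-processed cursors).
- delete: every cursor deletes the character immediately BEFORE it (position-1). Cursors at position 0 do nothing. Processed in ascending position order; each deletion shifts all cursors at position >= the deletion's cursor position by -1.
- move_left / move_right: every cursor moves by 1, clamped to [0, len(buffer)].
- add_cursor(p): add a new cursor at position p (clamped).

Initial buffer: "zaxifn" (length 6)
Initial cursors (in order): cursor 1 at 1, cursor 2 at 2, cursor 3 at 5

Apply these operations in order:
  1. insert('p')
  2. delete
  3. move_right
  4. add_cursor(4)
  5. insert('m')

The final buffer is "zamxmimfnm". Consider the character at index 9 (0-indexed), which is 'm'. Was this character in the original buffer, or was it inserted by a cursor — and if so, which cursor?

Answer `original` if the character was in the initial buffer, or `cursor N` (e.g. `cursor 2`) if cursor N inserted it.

Answer: cursor 3

Derivation:
After op 1 (insert('p')): buffer="zpapxifpn" (len 9), cursors c1@2 c2@4 c3@8, authorship .1.2...3.
After op 2 (delete): buffer="zaxifn" (len 6), cursors c1@1 c2@2 c3@5, authorship ......
After op 3 (move_right): buffer="zaxifn" (len 6), cursors c1@2 c2@3 c3@6, authorship ......
After op 4 (add_cursor(4)): buffer="zaxifn" (len 6), cursors c1@2 c2@3 c4@4 c3@6, authorship ......
After op 5 (insert('m')): buffer="zamxmimfnm" (len 10), cursors c1@3 c2@5 c4@7 c3@10, authorship ..1.2.4..3
Authorship (.=original, N=cursor N): . . 1 . 2 . 4 . . 3
Index 9: author = 3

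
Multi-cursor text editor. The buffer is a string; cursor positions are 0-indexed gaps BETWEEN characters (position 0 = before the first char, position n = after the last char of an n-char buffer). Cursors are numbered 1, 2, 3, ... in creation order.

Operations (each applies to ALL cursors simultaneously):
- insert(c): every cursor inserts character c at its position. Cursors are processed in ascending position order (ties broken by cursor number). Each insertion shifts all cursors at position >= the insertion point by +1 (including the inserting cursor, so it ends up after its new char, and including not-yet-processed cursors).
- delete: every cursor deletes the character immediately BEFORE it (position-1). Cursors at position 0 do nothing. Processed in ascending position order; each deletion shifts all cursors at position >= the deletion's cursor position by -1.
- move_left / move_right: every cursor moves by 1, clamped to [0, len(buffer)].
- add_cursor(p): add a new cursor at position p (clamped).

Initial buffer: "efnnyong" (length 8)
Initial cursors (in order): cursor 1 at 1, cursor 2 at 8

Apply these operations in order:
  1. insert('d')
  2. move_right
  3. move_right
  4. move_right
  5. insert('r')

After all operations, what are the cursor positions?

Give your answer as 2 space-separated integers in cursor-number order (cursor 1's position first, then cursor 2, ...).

Answer: 6 12

Derivation:
After op 1 (insert('d')): buffer="edfnnyongd" (len 10), cursors c1@2 c2@10, authorship .1.......2
After op 2 (move_right): buffer="edfnnyongd" (len 10), cursors c1@3 c2@10, authorship .1.......2
After op 3 (move_right): buffer="edfnnyongd" (len 10), cursors c1@4 c2@10, authorship .1.......2
After op 4 (move_right): buffer="edfnnyongd" (len 10), cursors c1@5 c2@10, authorship .1.......2
After op 5 (insert('r')): buffer="edfnnryongdr" (len 12), cursors c1@6 c2@12, authorship .1...1....22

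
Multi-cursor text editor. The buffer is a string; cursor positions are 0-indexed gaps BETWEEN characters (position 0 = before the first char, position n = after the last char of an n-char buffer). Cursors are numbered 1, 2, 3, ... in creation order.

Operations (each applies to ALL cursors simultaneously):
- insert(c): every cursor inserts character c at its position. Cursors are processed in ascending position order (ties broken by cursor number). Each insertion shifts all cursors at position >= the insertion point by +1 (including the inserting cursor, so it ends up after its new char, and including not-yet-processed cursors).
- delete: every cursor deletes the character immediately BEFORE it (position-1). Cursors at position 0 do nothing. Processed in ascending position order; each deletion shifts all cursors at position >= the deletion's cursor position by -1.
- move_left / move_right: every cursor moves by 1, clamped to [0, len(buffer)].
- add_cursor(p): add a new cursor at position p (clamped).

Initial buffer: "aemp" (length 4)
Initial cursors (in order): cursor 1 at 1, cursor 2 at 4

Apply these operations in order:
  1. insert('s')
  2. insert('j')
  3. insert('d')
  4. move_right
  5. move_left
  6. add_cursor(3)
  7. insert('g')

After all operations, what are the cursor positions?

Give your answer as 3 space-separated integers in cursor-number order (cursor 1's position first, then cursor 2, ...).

After op 1 (insert('s')): buffer="asemps" (len 6), cursors c1@2 c2@6, authorship .1...2
After op 2 (insert('j')): buffer="asjempsj" (len 8), cursors c1@3 c2@8, authorship .11...22
After op 3 (insert('d')): buffer="asjdempsjd" (len 10), cursors c1@4 c2@10, authorship .111...222
After op 4 (move_right): buffer="asjdempsjd" (len 10), cursors c1@5 c2@10, authorship .111...222
After op 5 (move_left): buffer="asjdempsjd" (len 10), cursors c1@4 c2@9, authorship .111...222
After op 6 (add_cursor(3)): buffer="asjdempsjd" (len 10), cursors c3@3 c1@4 c2@9, authorship .111...222
After op 7 (insert('g')): buffer="asjgdgempsjgd" (len 13), cursors c3@4 c1@6 c2@12, authorship .11311...2222

Answer: 6 12 4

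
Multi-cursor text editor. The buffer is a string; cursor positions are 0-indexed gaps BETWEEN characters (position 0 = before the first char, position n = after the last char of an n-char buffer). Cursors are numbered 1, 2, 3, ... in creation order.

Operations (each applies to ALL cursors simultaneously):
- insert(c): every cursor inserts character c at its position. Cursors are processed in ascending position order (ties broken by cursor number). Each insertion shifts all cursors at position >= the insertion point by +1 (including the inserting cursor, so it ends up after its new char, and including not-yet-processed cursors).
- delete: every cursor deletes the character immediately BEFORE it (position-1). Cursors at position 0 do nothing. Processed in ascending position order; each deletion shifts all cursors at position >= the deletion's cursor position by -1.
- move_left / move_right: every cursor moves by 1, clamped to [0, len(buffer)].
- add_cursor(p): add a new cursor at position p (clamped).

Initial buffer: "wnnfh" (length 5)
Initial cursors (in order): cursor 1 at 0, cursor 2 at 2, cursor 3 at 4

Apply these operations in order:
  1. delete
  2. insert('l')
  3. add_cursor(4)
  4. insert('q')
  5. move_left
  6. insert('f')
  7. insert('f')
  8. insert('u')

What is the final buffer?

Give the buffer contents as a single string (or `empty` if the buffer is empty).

Answer: lffuqwlffuqnffuqlffuqh

Derivation:
After op 1 (delete): buffer="wnh" (len 3), cursors c1@0 c2@1 c3@2, authorship ...
After op 2 (insert('l')): buffer="lwlnlh" (len 6), cursors c1@1 c2@3 c3@5, authorship 1.2.3.
After op 3 (add_cursor(4)): buffer="lwlnlh" (len 6), cursors c1@1 c2@3 c4@4 c3@5, authorship 1.2.3.
After op 4 (insert('q')): buffer="lqwlqnqlqh" (len 10), cursors c1@2 c2@5 c4@7 c3@9, authorship 11.22.433.
After op 5 (move_left): buffer="lqwlqnqlqh" (len 10), cursors c1@1 c2@4 c4@6 c3@8, authorship 11.22.433.
After op 6 (insert('f')): buffer="lfqwlfqnfqlfqh" (len 14), cursors c1@2 c2@6 c4@9 c3@12, authorship 111.222.44333.
After op 7 (insert('f')): buffer="lffqwlffqnffqlffqh" (len 18), cursors c1@3 c2@8 c4@12 c3@16, authorship 1111.2222.4443333.
After op 8 (insert('u')): buffer="lffuqwlffuqnffuqlffuqh" (len 22), cursors c1@4 c2@10 c4@15 c3@20, authorship 11111.22222.444433333.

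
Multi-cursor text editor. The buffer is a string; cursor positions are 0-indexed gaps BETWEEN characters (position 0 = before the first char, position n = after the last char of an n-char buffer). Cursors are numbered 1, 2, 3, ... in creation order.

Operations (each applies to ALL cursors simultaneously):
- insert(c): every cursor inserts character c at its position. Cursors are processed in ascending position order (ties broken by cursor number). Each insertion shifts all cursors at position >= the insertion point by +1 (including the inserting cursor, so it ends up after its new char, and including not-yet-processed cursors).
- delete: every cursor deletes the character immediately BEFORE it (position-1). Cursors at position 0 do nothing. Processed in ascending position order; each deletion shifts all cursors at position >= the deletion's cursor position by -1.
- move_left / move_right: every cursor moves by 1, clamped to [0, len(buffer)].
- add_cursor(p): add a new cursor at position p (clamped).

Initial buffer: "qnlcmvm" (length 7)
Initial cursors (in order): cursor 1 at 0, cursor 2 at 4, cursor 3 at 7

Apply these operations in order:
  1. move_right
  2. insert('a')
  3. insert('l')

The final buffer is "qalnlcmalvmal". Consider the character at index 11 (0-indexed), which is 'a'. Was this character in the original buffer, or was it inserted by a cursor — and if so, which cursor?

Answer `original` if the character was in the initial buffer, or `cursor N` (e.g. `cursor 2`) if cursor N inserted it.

After op 1 (move_right): buffer="qnlcmvm" (len 7), cursors c1@1 c2@5 c3@7, authorship .......
After op 2 (insert('a')): buffer="qanlcmavma" (len 10), cursors c1@2 c2@7 c3@10, authorship .1....2..3
After op 3 (insert('l')): buffer="qalnlcmalvmal" (len 13), cursors c1@3 c2@9 c3@13, authorship .11....22..33
Authorship (.=original, N=cursor N): . 1 1 . . . . 2 2 . . 3 3
Index 11: author = 3

Answer: cursor 3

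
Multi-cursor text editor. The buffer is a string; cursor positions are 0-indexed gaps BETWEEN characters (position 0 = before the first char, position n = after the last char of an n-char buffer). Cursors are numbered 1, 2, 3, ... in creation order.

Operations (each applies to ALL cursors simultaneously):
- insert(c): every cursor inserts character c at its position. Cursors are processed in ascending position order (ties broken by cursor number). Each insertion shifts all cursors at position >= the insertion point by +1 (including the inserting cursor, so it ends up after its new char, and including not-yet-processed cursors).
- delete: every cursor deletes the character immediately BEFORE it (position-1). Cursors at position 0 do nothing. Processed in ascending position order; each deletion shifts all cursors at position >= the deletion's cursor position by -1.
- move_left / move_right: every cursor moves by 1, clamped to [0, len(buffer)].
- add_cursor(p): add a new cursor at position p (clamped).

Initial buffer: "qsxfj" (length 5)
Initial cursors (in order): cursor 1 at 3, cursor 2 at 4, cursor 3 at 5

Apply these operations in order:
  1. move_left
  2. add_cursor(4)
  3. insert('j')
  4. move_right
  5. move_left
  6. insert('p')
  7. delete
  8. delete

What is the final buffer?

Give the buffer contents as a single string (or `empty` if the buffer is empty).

After op 1 (move_left): buffer="qsxfj" (len 5), cursors c1@2 c2@3 c3@4, authorship .....
After op 2 (add_cursor(4)): buffer="qsxfj" (len 5), cursors c1@2 c2@3 c3@4 c4@4, authorship .....
After op 3 (insert('j')): buffer="qsjxjfjjj" (len 9), cursors c1@3 c2@5 c3@8 c4@8, authorship ..1.2.34.
After op 4 (move_right): buffer="qsjxjfjjj" (len 9), cursors c1@4 c2@6 c3@9 c4@9, authorship ..1.2.34.
After op 5 (move_left): buffer="qsjxjfjjj" (len 9), cursors c1@3 c2@5 c3@8 c4@8, authorship ..1.2.34.
After op 6 (insert('p')): buffer="qsjpxjpfjjppj" (len 13), cursors c1@4 c2@7 c3@12 c4@12, authorship ..11.22.3434.
After op 7 (delete): buffer="qsjxjfjjj" (len 9), cursors c1@3 c2@5 c3@8 c4@8, authorship ..1.2.34.
After op 8 (delete): buffer="qsxfj" (len 5), cursors c1@2 c2@3 c3@4 c4@4, authorship .....

Answer: qsxfj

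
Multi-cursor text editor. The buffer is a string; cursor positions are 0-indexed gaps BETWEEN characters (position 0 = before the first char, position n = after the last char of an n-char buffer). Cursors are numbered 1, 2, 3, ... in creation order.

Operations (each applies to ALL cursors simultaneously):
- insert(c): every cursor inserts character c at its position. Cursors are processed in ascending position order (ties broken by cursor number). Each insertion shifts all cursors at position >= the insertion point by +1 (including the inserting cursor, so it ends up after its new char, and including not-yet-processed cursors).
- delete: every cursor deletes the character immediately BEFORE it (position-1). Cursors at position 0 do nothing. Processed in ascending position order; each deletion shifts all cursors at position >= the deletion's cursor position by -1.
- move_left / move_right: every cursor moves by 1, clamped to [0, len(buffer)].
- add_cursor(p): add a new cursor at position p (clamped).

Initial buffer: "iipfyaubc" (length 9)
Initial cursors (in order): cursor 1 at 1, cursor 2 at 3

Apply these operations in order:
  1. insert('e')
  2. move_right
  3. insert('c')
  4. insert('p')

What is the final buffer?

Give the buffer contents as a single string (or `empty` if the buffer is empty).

Answer: ieicppefcpyaubc

Derivation:
After op 1 (insert('e')): buffer="ieipefyaubc" (len 11), cursors c1@2 c2@5, authorship .1..2......
After op 2 (move_right): buffer="ieipefyaubc" (len 11), cursors c1@3 c2@6, authorship .1..2......
After op 3 (insert('c')): buffer="ieicpefcyaubc" (len 13), cursors c1@4 c2@8, authorship .1.1.2.2.....
After op 4 (insert('p')): buffer="ieicppefcpyaubc" (len 15), cursors c1@5 c2@10, authorship .1.11.2.22.....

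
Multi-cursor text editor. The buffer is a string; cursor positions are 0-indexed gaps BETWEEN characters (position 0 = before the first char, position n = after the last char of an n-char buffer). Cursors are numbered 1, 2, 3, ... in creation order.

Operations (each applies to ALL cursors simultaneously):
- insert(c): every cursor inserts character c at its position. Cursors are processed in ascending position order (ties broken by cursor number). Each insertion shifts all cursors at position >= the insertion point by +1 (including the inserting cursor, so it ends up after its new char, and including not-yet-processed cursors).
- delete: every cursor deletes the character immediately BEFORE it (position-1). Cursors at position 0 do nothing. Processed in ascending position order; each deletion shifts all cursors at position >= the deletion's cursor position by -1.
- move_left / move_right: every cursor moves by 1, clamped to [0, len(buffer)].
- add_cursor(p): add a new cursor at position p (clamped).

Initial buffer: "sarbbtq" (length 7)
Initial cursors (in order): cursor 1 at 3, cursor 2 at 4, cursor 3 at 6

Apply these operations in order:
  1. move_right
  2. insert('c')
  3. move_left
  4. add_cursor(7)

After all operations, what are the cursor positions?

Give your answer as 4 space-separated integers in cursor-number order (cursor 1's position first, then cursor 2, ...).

Answer: 4 6 9 7

Derivation:
After op 1 (move_right): buffer="sarbbtq" (len 7), cursors c1@4 c2@5 c3@7, authorship .......
After op 2 (insert('c')): buffer="sarbcbctqc" (len 10), cursors c1@5 c2@7 c3@10, authorship ....1.2..3
After op 3 (move_left): buffer="sarbcbctqc" (len 10), cursors c1@4 c2@6 c3@9, authorship ....1.2..3
After op 4 (add_cursor(7)): buffer="sarbcbctqc" (len 10), cursors c1@4 c2@6 c4@7 c3@9, authorship ....1.2..3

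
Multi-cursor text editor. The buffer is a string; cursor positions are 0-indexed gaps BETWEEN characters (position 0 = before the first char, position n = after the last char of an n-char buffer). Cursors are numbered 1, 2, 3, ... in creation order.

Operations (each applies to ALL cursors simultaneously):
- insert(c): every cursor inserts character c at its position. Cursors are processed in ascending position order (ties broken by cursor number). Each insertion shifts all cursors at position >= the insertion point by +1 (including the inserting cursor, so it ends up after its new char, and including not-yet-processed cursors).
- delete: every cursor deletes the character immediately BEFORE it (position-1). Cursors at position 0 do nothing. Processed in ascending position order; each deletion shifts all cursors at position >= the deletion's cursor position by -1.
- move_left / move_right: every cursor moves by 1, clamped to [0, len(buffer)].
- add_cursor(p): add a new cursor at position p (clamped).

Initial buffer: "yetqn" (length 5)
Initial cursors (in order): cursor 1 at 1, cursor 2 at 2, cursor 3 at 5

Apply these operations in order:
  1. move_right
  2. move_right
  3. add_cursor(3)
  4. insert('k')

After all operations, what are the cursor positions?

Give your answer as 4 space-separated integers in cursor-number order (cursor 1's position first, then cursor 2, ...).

After op 1 (move_right): buffer="yetqn" (len 5), cursors c1@2 c2@3 c3@5, authorship .....
After op 2 (move_right): buffer="yetqn" (len 5), cursors c1@3 c2@4 c3@5, authorship .....
After op 3 (add_cursor(3)): buffer="yetqn" (len 5), cursors c1@3 c4@3 c2@4 c3@5, authorship .....
After op 4 (insert('k')): buffer="yetkkqknk" (len 9), cursors c1@5 c4@5 c2@7 c3@9, authorship ...14.2.3

Answer: 5 7 9 5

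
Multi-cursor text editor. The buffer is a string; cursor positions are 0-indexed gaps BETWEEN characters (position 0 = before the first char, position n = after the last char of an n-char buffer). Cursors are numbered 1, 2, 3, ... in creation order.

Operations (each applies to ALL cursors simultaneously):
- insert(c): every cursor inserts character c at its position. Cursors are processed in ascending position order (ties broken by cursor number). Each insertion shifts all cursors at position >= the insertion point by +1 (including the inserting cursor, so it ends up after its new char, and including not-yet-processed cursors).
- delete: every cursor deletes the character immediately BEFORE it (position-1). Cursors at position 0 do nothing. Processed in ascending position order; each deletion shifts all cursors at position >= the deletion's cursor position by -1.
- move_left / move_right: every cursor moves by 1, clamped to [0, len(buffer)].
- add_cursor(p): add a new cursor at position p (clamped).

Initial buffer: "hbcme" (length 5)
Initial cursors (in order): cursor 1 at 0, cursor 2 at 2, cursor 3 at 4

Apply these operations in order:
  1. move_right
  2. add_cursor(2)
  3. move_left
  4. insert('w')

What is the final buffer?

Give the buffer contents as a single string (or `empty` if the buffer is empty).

After op 1 (move_right): buffer="hbcme" (len 5), cursors c1@1 c2@3 c3@5, authorship .....
After op 2 (add_cursor(2)): buffer="hbcme" (len 5), cursors c1@1 c4@2 c2@3 c3@5, authorship .....
After op 3 (move_left): buffer="hbcme" (len 5), cursors c1@0 c4@1 c2@2 c3@4, authorship .....
After op 4 (insert('w')): buffer="whwbwcmwe" (len 9), cursors c1@1 c4@3 c2@5 c3@8, authorship 1.4.2..3.

Answer: whwbwcmwe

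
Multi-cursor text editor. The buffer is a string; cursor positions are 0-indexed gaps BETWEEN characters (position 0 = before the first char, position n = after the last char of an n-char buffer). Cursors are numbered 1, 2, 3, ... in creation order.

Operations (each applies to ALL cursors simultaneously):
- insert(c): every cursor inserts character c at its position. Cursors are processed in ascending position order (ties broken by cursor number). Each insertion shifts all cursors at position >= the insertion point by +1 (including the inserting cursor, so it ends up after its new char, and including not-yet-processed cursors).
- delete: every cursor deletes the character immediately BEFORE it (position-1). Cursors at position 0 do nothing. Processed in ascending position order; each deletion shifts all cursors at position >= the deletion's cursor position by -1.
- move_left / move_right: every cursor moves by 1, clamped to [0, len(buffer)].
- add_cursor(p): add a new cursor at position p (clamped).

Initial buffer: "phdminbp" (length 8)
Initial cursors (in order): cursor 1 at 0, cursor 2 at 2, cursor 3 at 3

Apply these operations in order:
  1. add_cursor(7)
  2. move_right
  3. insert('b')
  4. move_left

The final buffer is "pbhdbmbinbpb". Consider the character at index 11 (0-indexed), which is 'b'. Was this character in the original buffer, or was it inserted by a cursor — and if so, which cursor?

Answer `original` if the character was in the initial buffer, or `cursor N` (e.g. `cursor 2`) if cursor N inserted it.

Answer: cursor 4

Derivation:
After op 1 (add_cursor(7)): buffer="phdminbp" (len 8), cursors c1@0 c2@2 c3@3 c4@7, authorship ........
After op 2 (move_right): buffer="phdminbp" (len 8), cursors c1@1 c2@3 c3@4 c4@8, authorship ........
After op 3 (insert('b')): buffer="pbhdbmbinbpb" (len 12), cursors c1@2 c2@5 c3@7 c4@12, authorship .1..2.3....4
After op 4 (move_left): buffer="pbhdbmbinbpb" (len 12), cursors c1@1 c2@4 c3@6 c4@11, authorship .1..2.3....4
Authorship (.=original, N=cursor N): . 1 . . 2 . 3 . . . . 4
Index 11: author = 4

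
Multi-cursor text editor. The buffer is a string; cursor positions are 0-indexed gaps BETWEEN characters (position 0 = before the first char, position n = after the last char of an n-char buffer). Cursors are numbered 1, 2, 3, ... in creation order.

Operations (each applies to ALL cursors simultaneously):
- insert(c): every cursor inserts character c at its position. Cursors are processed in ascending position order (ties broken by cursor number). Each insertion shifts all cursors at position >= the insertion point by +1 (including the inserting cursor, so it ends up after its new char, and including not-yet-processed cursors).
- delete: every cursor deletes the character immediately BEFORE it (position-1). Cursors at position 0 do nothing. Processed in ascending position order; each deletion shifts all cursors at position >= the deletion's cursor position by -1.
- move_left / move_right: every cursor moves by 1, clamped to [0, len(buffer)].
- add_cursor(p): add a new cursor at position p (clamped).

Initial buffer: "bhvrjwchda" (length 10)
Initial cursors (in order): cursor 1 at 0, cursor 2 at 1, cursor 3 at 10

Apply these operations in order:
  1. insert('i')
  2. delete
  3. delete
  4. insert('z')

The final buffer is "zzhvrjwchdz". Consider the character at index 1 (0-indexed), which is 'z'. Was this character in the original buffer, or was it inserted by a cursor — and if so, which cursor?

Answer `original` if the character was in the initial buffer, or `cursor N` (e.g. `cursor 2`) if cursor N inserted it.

Answer: cursor 2

Derivation:
After op 1 (insert('i')): buffer="ibihvrjwchdai" (len 13), cursors c1@1 c2@3 c3@13, authorship 1.2.........3
After op 2 (delete): buffer="bhvrjwchda" (len 10), cursors c1@0 c2@1 c3@10, authorship ..........
After op 3 (delete): buffer="hvrjwchd" (len 8), cursors c1@0 c2@0 c3@8, authorship ........
After op 4 (insert('z')): buffer="zzhvrjwchdz" (len 11), cursors c1@2 c2@2 c3@11, authorship 12........3
Authorship (.=original, N=cursor N): 1 2 . . . . . . . . 3
Index 1: author = 2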